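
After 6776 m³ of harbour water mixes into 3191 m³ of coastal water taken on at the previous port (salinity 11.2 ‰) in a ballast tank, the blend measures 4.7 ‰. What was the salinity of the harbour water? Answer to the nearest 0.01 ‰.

Salt balance: 3,191×11.2 + 6,776×S = 9,967×4.7
35,739.2 + 6,776·S = 46,844.9
S = (46,844.9 − 35,739.2) / 6,776 = 1.639 ‰

1.64 ‰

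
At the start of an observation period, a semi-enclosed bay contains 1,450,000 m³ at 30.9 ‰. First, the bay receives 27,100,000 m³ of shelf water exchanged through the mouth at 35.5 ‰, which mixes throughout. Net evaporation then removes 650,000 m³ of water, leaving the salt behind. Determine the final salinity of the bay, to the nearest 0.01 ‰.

After mixing: salt = 1,450,000×30.9 + 27,100,000×35.5 = 1,006,855,000; volume = 28,550,000 m³
After evaporation: salt unchanged = 1,006,855,000; volume = 28,550,000 − 650,000 = 27,900,000 m³
S = 1,006,855,000 / 27,900,000 = 36.088 ‰

36.09 ‰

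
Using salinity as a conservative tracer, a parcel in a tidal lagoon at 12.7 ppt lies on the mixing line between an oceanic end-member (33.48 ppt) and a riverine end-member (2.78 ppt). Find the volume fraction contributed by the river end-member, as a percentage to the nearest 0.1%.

67.7%

Let f be the freshwater fraction. Salt balance per unit volume:
f×2.78 + (1−f)×33.48 = 12.7
f = (33.48 − 12.7) / (33.48 − 2.78) = 20.78/30.7 = 0.6769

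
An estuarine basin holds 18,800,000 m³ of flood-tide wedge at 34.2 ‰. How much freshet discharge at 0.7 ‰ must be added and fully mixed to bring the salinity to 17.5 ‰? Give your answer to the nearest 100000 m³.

18700000 m³

Salt balance: 18,800,000×34.2 + V×0.7 = (18,800,000+V)×17.5
642,960,000 + 0.7V = 329,000,000 + 17.5V
313,960,000 = 16.8V
V = 18,688,095.24 m³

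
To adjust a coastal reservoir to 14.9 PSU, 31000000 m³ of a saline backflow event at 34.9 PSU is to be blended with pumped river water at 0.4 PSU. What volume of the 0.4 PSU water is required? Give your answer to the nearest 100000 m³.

42800000 m³

Salt balance: 31,000,000×34.9 + V×0.4 = (31,000,000+V)×14.9
1,081,900,000 + 0.4V = 461,900,000 + 14.9V
620,000,000 = 14.5V
V = 42,758,620.69 m³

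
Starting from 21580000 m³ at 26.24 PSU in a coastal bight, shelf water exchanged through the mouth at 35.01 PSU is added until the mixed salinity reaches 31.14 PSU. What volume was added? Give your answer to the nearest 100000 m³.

Salt balance: 21,580,000×26.24 + V×35.01 = (21,580,000+V)×31.14
566,259,200 + 35.01V = 672,001,200 + 31.14V
105,742,000 = 3.87V
V = 27,323,514.21 m³

27300000 m³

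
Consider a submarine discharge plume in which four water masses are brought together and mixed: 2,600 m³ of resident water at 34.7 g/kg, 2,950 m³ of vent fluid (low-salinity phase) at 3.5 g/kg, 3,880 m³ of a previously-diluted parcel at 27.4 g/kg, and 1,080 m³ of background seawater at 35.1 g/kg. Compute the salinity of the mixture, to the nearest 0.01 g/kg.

Total salt / total volume:
salt = 2,600×34.7 + 2,950×3.5 + 3,880×27.4 + 1,080×35.1 = 90,220 + 10,325 + 106,312 + 37,908 = 244,765
volume = 2,600 + 2,950 + 3,880 + 1,080 = 10,510 m³
S = 244,765 / 10,510 = 23.2888 g/kg

23.29 g/kg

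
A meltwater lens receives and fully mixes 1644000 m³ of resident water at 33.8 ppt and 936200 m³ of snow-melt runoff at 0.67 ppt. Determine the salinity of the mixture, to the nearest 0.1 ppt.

Weighted by volume,
salt = 1,644,000×33.8 + 936,200×0.67 = 55,567,200 + 627,254 = 56,194,454
volume = 1,644,000 + 936,200 = 2,580,200 m³
S = 56,194,454 / 2,580,200 = 21.779 ppt

21.8 ppt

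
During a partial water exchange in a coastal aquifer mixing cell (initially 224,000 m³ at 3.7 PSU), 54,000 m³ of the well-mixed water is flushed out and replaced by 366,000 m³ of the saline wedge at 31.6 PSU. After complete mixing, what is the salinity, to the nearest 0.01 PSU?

Remaining after removal: 170,000 m³ at 3.7 PSU (salt = 629,000)
After addition: salt = 629,000 + 366,000×31.6 = 12,194,600; volume = 536,000 m³
S = 12,194,600 / 536,000 = 22.7511 PSU

22.75 PSU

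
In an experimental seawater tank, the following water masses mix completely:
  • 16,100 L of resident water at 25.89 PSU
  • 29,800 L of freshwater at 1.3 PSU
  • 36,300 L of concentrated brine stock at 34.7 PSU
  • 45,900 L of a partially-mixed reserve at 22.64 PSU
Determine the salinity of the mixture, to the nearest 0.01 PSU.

21.50 PSU

Total salt / total volume:
salt = 16,100×25.89 + 29,800×1.3 + 36,300×34.7 + 45,900×22.64 = 416,829 + 38,740 + 1,259,610 + 1,039,176 = 2,754,355
volume = 16,100 + 29,800 + 36,300 + 45,900 = 128,100 L
S = 2,754,355 / 128,100 = 21.5016 PSU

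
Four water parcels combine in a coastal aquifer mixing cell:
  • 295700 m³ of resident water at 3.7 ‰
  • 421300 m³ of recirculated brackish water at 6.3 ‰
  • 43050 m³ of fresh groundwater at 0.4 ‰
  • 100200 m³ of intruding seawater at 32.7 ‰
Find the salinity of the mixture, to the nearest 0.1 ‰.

8.2 ‰

Salt balance:
salt = 295,700×3.7 + 421,300×6.3 + 43,050×0.4 + 100,200×32.7 = 1,094,090 + 2,654,190 + 17,220 + 3,276,540 = 7,042,040
volume = 295,700 + 421,300 + 43,050 + 100,200 = 860,250 m³
S = 7,042,040 / 860,250 = 8.186 ‰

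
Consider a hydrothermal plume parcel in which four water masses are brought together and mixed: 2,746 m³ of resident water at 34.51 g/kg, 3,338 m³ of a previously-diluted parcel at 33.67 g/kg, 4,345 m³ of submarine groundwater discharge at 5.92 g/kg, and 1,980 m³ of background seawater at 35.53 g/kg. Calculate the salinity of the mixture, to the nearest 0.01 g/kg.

24.44 g/kg

By conservation of dissolved salt,
salt = 2,746×34.51 + 3,338×33.67 + 4,345×5.92 + 1,980×35.53 = 94,764.46 + 112,390.46 + 25,722.4 + 70,349.4 = 303,226.72
volume = 2,746 + 3,338 + 4,345 + 1,980 = 12,409 m³
S = 303,226.72 / 12,409 = 24.436 g/kg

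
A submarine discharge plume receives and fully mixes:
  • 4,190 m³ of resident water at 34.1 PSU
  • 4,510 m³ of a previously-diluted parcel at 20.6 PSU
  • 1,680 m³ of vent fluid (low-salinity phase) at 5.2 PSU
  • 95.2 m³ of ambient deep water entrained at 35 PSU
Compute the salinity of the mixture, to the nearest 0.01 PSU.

23.66 PSU

By conservation of dissolved salt,
salt = 4,190×34.1 + 4,510×20.6 + 1,680×5.2 + 95.2×35 = 142,879 + 92,906 + 8,736 + 3,332 = 247,853
volume = 4,190 + 4,510 + 1,680 + 95.2 = 10,475.2 m³
S = 247,853 / 10,475.2 = 23.6609 PSU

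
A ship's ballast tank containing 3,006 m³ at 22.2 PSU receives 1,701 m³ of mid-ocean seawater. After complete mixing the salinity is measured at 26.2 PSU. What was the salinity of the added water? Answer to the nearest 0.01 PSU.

Salt balance: 3,006×22.2 + 1,701×S = 4,707×26.2
66,733.2 + 1,701·S = 123,323.4
S = (123,323.4 − 66,733.2) / 1,701 = 33.2688 PSU

33.27 PSU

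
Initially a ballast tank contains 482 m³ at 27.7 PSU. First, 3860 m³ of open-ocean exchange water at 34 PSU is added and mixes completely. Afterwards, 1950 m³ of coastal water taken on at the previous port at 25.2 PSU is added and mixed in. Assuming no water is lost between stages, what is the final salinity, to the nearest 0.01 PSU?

30.79 PSU

Weighted by volume,
Initial salt = 482×27.7 = 13,351.4
After stage 1: salt = 13,351.4 + 3,860×34 = 144,591.4; volume = 4,342 m³; S = 33.301 PSU
After stage 2: salt = 144,591.4 + 1,950×25.2 = 193,731.4; volume = 6,292 m³
S = 193,731.4 / 6,292 = 30.7901 PSU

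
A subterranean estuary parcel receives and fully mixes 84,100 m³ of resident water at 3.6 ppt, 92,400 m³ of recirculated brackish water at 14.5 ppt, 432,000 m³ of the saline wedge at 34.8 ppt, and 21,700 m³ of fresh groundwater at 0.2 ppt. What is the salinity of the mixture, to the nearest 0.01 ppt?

26.47 ppt

By conservation of dissolved salt,
salt = 84,100×3.6 + 92,400×14.5 + 432,000×34.8 + 21,700×0.2 = 302,760 + 1,339,800 + 15,033,600 + 4,340 = 16,680,500
volume = 84,100 + 92,400 + 432,000 + 21,700 = 630,200 m³
S = 16,680,500 / 630,200 = 26.4686 ppt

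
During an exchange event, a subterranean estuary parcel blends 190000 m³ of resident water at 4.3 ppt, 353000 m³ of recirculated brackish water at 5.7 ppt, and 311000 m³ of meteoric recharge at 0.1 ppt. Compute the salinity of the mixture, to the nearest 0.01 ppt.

3.35 ppt

Mass of salt is conserved:
salt = 190,000×4.3 + 353,000×5.7 + 311,000×0.1 = 817,000 + 2,012,100 + 31,100 = 2,860,200
volume = 190,000 + 353,000 + 311,000 = 854,000 m³
S = 2,860,200 / 854,000 = 3.3492 ppt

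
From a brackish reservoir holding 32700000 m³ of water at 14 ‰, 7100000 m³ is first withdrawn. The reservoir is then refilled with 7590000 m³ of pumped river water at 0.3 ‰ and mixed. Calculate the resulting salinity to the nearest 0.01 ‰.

Remaining after removal: 25,600,000 m³ at 14 ‰ (salt = 358,400,000)
After addition: salt = 358,400,000 + 7,590,000×0.3 = 360,677,000; volume = 33,190,000 m³
S = 360,677,000 / 33,190,000 = 10.867 ‰

10.87 ‰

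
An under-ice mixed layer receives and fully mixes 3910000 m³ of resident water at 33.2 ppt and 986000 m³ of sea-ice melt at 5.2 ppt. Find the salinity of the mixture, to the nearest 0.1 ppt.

Mass of salt is conserved:
salt = 3,910,000×33.2 + 986,000×5.2 = 129,812,000 + 5,127,200 = 134,939,200
volume = 3,910,000 + 986,000 = 4,896,000 m³
S = 134,939,200 / 4,896,000 = 27.561 ppt

27.6 ppt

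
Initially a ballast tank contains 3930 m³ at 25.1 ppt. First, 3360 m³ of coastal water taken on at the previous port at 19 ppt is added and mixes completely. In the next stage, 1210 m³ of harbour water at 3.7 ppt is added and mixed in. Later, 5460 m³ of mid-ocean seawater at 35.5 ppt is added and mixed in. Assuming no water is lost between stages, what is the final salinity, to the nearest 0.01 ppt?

Weighted by volume,
Initial salt = 3,930×25.1 = 98,643
After stage 1: salt = 98,643 + 3,360×19 = 162,483; volume = 7,290 m³; S = 22.288 ppt
After stage 2: salt = 162,483 + 1,210×3.7 = 166,960; volume = 8,500 m³; S = 19.642 ppt
After stage 3: salt = 166,960 + 5,460×35.5 = 360,790; volume = 13,960 m³
S = 360,790 / 13,960 = 25.8446 ppt

25.84 ppt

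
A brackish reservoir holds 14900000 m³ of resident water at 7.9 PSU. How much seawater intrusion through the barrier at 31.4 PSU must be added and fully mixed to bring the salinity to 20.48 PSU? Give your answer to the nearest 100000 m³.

Salt balance: 14,900,000×7.9 + V×31.4 = (14,900,000+V)×20.48
117,710,000 + 31.4V = 305,152,000 + 20.48V
187,442,000 = 10.92V
V = 17,165,018.32 m³

17200000 m³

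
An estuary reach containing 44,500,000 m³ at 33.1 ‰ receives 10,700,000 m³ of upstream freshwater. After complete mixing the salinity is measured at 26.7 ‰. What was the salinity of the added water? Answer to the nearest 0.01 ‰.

0.08 ‰

Salt balance: 44,500,000×33.1 + 10,700,000×S = 55,200,000×26.7
1,472,950,000 + 10,700,000·S = 1,473,840,000
S = (1,473,840,000 − 1,472,950,000) / 10,700,000 = 0.0832 ‰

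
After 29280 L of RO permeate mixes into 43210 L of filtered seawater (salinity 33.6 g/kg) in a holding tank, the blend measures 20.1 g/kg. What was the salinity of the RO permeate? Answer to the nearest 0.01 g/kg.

Salt balance: 43,210×33.6 + 29,280×S = 72,490×20.1
1,451,856 + 29,280·S = 1,457,049
S = (1,457,049 − 1,451,856) / 29,280 = 0.1774 g/kg

0.18 g/kg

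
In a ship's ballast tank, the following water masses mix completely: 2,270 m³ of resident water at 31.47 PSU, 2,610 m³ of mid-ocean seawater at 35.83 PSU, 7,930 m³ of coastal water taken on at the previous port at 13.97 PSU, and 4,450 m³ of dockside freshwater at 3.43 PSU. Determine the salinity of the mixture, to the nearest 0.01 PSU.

Weighted by volume,
salt = 2,270×31.47 + 2,610×35.83 + 7,930×13.97 + 4,450×3.43 = 71,436.9 + 93,516.3 + 110,782.1 + 15,263.5 = 290,998.8
volume = 2,270 + 2,610 + 7,930 + 4,450 = 17,260 m³
S = 290,998.8 / 17,260 = 16.8597 PSU

16.86 PSU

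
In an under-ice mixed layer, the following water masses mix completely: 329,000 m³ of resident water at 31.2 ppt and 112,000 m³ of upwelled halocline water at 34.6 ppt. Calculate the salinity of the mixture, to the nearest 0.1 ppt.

Weighted by volume,
salt = 329,000×31.2 + 112,000×34.6 = 10,264,800 + 3,875,200 = 14,140,000
volume = 329,000 + 112,000 = 441,000 m³
S = 14,140,000 / 441,000 = 32.063 ppt

32.1 ppt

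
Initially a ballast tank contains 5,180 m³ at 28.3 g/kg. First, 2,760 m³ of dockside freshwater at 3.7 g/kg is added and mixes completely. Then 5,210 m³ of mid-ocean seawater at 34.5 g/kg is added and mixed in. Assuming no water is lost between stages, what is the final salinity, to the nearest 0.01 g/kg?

Conserving salt mass:
Initial salt = 5,180×28.3 = 146,594
After stage 1: salt = 146,594 + 2,760×3.7 = 156,806; volume = 7,940 m³; S = 19.749 g/kg
After stage 2: salt = 156,806 + 5,210×34.5 = 336,551; volume = 13,150 m³
S = 336,551 / 13,150 = 25.5932 g/kg

25.59 g/kg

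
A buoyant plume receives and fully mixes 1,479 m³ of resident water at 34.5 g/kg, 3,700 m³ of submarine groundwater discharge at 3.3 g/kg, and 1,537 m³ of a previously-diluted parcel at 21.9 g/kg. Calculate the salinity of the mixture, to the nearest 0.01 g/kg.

14.43 g/kg

Total salt / total volume:
salt = 1,479×34.5 + 3,700×3.3 + 1,537×21.9 = 51,025.5 + 12,210 + 33,660.3 = 96,895.8
volume = 1,479 + 3,700 + 1,537 = 6,716 m³
S = 96,895.8 / 6,716 = 14.4276 g/kg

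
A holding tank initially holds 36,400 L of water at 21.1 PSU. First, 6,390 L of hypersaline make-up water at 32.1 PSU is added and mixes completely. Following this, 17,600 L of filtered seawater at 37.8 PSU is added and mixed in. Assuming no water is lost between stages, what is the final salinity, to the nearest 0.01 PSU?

Conserving salt mass:
Initial salt = 36,400×21.1 = 768,040
After stage 1: salt = 768,040 + 6,390×32.1 = 973,159; volume = 42,790 L; S = 22.743 PSU
After stage 2: salt = 973,159 + 17,600×37.8 = 1,638,439; volume = 60,390 L
S = 1,638,439 / 60,390 = 27.131 PSU

27.13 PSU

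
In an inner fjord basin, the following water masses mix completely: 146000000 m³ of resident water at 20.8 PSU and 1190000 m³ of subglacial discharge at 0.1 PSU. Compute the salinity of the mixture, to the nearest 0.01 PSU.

Weighted by volume,
salt = 146,000,000×20.8 + 1,190,000×0.1 = 3,036,800,000 + 119,000 = 3,036,919,000
volume = 146,000,000 + 1,190,000 = 147,190,000 m³
S = 3,036,919,000 / 147,190,000 = 20.6326 PSU

20.63 PSU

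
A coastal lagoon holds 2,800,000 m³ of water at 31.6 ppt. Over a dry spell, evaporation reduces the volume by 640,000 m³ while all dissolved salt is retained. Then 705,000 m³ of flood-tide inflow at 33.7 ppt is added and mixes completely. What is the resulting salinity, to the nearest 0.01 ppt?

After evaporation: salt = 2,800,000×31.6 = 88,480,000; volume = 2,800,000 − 640,000 = 2,160,000 m³
After mixing: salt = 88,480,000 + 705,000×33.7 = 112,238,500; volume = 2,160,000 + 705,000 = 2,865,000 m³
S = 112,238,500 / 2,865,000 = 39.1757 ppt

39.18 ppt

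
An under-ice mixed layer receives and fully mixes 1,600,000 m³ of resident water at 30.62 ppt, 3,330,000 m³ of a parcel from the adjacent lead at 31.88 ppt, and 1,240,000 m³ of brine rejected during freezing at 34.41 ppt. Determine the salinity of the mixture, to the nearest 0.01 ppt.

Weighted by volume,
salt = 1,600,000×30.62 + 3,330,000×31.88 + 1,240,000×34.41 = 48,992,000 + 106,160,400 + 42,668,400 = 197,820,800
volume = 1,600,000 + 3,330,000 + 1,240,000 = 6,170,000 m³
S = 197,820,800 / 6,170,000 = 32.0617 ppt

32.06 ppt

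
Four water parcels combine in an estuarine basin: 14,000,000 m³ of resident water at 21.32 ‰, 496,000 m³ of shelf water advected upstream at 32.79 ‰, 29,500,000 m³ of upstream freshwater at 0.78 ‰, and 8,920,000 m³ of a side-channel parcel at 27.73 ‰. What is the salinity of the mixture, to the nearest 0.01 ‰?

11.06 ‰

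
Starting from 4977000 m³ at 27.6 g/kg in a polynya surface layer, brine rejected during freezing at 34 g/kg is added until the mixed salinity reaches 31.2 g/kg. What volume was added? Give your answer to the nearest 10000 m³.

6400000 m³

Salt balance: 4,977,000×27.6 + V×34 = (4,977,000+V)×31.2
137,365,200 + 34V = 155,282,400 + 31.2V
17,917,200 = 2.8V
V = 6,399,000 m³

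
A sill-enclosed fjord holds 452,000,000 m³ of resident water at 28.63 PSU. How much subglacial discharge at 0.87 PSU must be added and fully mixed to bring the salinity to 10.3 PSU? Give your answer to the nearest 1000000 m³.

Salt balance: 452,000,000×28.63 + V×0.87 = (452,000,000+V)×10.3
12,940,760,000 + 0.87V = 4,655,600,000 + 10.3V
8,285,160,000 = 9.43V
V = 878,595,970.31 m³

879000000 m³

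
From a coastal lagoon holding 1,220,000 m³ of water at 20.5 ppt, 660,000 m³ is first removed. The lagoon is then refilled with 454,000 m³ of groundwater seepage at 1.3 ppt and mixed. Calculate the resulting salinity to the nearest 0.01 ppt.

Remaining after removal: 560,000 m³ at 20.5 ppt (salt = 11,480,000)
After addition: salt = 11,480,000 + 454,000×1.3 = 12,070,200; volume = 1,014,000 m³
S = 12,070,200 / 1,014,000 = 11.9036 ppt

11.90 ppt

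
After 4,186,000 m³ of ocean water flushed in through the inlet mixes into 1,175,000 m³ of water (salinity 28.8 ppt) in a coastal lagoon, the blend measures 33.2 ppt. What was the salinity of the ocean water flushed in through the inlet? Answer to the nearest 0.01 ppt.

34.44 ppt

Salt balance: 1,175,000×28.8 + 4,186,000×S = 5,361,000×33.2
33,840,000 + 4,186,000·S = 177,985,200
S = (177,985,200 − 33,840,000) / 4,186,000 = 34.4351 ppt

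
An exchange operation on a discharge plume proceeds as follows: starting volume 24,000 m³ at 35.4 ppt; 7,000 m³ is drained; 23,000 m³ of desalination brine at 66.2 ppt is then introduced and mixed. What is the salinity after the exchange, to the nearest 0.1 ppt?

53.1 ppt

Remaining after removal: 17,000 m³ at 35.4 ppt (salt = 601,800)
After addition: salt = 601,800 + 23,000×66.2 = 2,124,400; volume = 40,000 m³
S = 2,124,400 / 40,000 = 53.11 ppt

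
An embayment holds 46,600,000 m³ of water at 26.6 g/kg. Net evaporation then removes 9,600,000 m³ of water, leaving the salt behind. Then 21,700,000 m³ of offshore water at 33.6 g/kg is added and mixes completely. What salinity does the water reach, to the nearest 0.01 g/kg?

After evaporation: salt = 46,600,000×26.6 = 1,239,560,000; volume = 46,600,000 − 9,600,000 = 37,000,000 m³
After mixing: salt = 1,239,560,000 + 21,700,000×33.6 = 1,968,680,000; volume = 37,000,000 + 21,700,000 = 58,700,000 m³
S = 1,968,680,000 / 58,700,000 = 33.538 g/kg

33.54 g/kg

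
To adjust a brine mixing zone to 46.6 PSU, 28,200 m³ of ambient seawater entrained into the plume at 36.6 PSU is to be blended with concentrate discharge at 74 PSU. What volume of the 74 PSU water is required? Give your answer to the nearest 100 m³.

Salt balance: 28,200×36.6 + V×74 = (28,200+V)×46.6
1,032,120 + 74V = 1,314,120 + 46.6V
282,000 = 27.4V
V = 10,291.97 m³

10300 m³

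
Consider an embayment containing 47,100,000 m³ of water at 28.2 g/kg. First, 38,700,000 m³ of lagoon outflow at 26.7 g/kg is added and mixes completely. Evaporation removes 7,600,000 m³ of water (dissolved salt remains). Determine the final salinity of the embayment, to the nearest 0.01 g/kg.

30.20 g/kg

After mixing: salt = 47,100,000×28.2 + 38,700,000×26.7 = 2,361,510,000; volume = 85,800,000 m³
After evaporation: salt unchanged = 2,361,510,000; volume = 85,800,000 − 7,600,000 = 78,200,000 m³
S = 2,361,510,000 / 78,200,000 = 30.1983 g/kg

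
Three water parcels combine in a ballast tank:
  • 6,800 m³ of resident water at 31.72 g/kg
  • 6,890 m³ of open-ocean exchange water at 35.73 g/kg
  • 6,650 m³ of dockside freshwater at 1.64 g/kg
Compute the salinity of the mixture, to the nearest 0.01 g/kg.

23.24 g/kg

By conservation of dissolved salt,
salt = 6,800×31.72 + 6,890×35.73 + 6,650×1.64 = 215,696 + 246,179.7 + 10,906 = 472,781.7
volume = 6,800 + 6,890 + 6,650 = 20,340 m³
S = 472,781.7 / 20,340 = 23.2439 g/kg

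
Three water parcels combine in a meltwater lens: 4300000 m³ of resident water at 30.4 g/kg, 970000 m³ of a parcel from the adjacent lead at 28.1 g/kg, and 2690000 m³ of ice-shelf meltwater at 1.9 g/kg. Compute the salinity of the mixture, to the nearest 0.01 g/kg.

20.49 g/kg

Salt balance:
salt = 4,300,000×30.4 + 970,000×28.1 + 2,690,000×1.9 = 130,720,000 + 27,257,000 + 5,111,000 = 163,088,000
volume = 4,300,000 + 970,000 + 2,690,000 = 7,960,000 m³
S = 163,088,000 / 7,960,000 = 20.4884 g/kg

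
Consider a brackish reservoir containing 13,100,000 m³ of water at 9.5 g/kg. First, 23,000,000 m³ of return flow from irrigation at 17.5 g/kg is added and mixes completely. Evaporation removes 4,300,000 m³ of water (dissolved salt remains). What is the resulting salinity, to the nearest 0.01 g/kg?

After mixing: salt = 13,100,000×9.5 + 23,000,000×17.5 = 526,950,000; volume = 36,100,000 m³
After evaporation: salt unchanged = 526,950,000; volume = 36,100,000 − 4,300,000 = 31,800,000 m³
S = 526,950,000 / 31,800,000 = 16.5708 g/kg

16.57 g/kg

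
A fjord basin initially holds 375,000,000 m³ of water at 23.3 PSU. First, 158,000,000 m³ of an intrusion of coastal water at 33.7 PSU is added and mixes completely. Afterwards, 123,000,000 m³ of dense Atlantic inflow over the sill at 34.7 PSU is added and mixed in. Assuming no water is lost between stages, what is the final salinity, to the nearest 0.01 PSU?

Salt balance:
Initial salt = 375,000,000×23.3 = 8,737,500,000
After stage 1: salt = 8,737,500,000 + 158,000,000×33.7 = 14,062,100,000; volume = 533,000,000 m³; S = 26.383 PSU
After stage 2: salt = 14,062,100,000 + 123,000,000×34.7 = 18,330,200,000; volume = 656,000,000 m³
S = 18,330,200,000 / 656,000,000 = 27.9424 PSU

27.94 PSU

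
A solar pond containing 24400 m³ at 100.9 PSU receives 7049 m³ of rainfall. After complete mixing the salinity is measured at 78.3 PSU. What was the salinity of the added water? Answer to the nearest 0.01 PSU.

0.07 PSU

Salt balance: 24,400×100.9 + 7,049×S = 31,449×78.3
2,461,960 + 7,049·S = 2,462,456.7
S = (2,462,456.7 − 2,461,960) / 7,049 = 0.0705 PSU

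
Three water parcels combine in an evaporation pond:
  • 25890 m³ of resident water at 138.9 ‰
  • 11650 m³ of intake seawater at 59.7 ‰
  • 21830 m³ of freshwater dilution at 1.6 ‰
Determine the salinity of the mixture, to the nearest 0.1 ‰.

72.9 ‰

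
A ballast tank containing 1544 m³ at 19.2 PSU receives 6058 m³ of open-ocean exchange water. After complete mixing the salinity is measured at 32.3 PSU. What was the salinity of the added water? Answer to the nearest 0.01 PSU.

Salt balance: 1,544×19.2 + 6,058×S = 7,602×32.3
29,644.8 + 6,058·S = 245,544.6
S = (245,544.6 − 29,644.8) / 6,058 = 35.6388 PSU

35.64 PSU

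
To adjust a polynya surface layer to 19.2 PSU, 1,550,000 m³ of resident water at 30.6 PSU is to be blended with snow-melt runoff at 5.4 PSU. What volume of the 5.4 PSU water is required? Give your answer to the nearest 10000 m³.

1280000 m³

Salt balance: 1,550,000×30.6 + V×5.4 = (1,550,000+V)×19.2
47,430,000 + 5.4V = 29,760,000 + 19.2V
17,670,000 = 13.8V
V = 1,280,434.78 m³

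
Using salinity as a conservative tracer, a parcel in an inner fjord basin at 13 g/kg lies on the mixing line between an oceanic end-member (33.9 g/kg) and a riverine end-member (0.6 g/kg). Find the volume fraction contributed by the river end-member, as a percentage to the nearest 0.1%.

62.8%

Let f be the freshwater fraction. Salt balance per unit volume:
f×0.6 + (1−f)×33.9 = 13
f = (33.9 − 13) / (33.9 − 0.6) = 20.9/33.3 = 0.6276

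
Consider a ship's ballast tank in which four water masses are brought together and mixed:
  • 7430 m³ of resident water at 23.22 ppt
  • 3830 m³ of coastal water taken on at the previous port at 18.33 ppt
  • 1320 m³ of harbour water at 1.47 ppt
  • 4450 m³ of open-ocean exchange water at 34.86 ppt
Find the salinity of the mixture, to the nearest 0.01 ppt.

23.48 ppt

Total salt / total volume:
salt = 7,430×23.22 + 3,830×18.33 + 1,320×1.47 + 4,450×34.86 = 172,524.6 + 70,203.9 + 1,940.4 + 155,127 = 399,795.9
volume = 7,430 + 3,830 + 1,320 + 4,450 = 17,030 m³
S = 399,795.9 / 17,030 = 23.476 ppt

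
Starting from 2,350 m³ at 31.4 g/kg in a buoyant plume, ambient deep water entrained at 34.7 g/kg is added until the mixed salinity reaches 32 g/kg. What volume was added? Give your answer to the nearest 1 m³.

522 m³

Salt balance: 2,350×31.4 + V×34.7 = (2,350+V)×32
73,790 + 34.7V = 75,200 + 32V
1,410 = 2.7V
V = 522.22 m³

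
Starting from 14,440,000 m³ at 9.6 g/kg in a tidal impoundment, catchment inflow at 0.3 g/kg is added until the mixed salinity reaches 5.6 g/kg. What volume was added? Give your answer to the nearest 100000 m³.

Salt balance: 14,440,000×9.6 + V×0.3 = (14,440,000+V)×5.6
138,624,000 + 0.3V = 80,864,000 + 5.6V
57,760,000 = 5.3V
V = 10,898,113.21 m³

10900000 m³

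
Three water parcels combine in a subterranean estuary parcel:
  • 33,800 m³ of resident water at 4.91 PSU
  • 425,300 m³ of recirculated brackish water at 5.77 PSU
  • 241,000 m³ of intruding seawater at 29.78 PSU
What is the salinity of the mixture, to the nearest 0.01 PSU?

13.99 PSU

Salt balance:
salt = 33,800×4.91 + 425,300×5.77 + 241,000×29.78 = 165,958 + 2,453,981 + 7,176,980 = 9,796,919
volume = 33,800 + 425,300 + 241,000 = 700,100 m³
S = 9,796,919 / 700,100 = 13.9936 PSU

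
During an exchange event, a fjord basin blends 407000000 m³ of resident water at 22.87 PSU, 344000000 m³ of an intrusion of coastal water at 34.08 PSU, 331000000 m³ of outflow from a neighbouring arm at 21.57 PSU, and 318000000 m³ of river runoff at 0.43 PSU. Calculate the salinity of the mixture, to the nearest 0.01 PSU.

Conserving salt mass:
salt = 407,000,000×22.87 + 344,000,000×34.08 + 331,000,000×21.57 + 318,000,000×0.43 = 9,308,090,000 + 11,723,520,000 + 7,139,670,000 + 136,740,000 = 28,308,020,000
volume = 407,000,000 + 344,000,000 + 331,000,000 + 318,000,000 = 1,400,000,000 m³
S = 28,308,020,000 / 1,400,000,000 = 20.22 PSU

20.22 PSU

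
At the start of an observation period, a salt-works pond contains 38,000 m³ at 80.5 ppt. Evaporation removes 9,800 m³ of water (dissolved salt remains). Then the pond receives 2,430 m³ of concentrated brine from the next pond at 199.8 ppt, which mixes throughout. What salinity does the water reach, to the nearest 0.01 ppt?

After evaporation: salt = 38,000×80.5 = 3,059,000; volume = 38,000 − 9,800 = 28,200 m³
After mixing: salt = 3,059,000 + 2,430×199.8 = 3,544,514; volume = 28,200 + 2,430 = 30,630 m³
S = 3,544,514 / 30,630 = 115.7203 ppt

115.72 ppt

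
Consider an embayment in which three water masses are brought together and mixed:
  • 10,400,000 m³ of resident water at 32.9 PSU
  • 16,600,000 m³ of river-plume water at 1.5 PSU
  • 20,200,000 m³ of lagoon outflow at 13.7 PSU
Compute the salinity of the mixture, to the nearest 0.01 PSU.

Mass of salt is conserved:
salt = 10,400,000×32.9 + 16,600,000×1.5 + 20,200,000×13.7 = 342,160,000 + 24,900,000 + 276,740,000 = 643,800,000
volume = 10,400,000 + 16,600,000 + 20,200,000 = 47,200,000 m³
S = 643,800,000 / 47,200,000 = 13.6398 PSU

13.64 PSU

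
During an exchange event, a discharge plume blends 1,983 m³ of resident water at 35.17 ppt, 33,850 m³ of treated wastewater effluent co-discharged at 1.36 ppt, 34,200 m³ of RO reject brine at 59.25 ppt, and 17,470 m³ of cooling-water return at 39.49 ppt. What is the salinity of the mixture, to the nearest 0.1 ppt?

Total salt / total volume:
salt = 1,983×35.17 + 33,850×1.36 + 34,200×59.25 + 17,470×39.49 = 69,742.11 + 46,036 + 2,026,350 + 689,890.3 = 2,832,018.41
volume = 1,983 + 33,850 + 34,200 + 17,470 = 87,503 m³
S = 2,832,018.41 / 87,503 = 32.365 ppt

32.4 ppt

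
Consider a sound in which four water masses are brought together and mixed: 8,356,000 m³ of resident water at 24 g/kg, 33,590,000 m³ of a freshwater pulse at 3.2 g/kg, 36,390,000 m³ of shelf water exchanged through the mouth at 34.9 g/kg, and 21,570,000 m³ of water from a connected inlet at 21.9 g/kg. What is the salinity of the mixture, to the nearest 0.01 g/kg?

20.52 g/kg

Conserving salt mass:
salt = 8,356,000×24 + 33,590,000×3.2 + 36,390,000×34.9 + 21,570,000×21.9 = 200,544,000 + 107,488,000 + 1,270,011,000 + 472,383,000 = 2,050,426,000
volume = 8,356,000 + 33,590,000 + 36,390,000 + 21,570,000 = 99,906,000 m³
S = 2,050,426,000 / 99,906,000 = 20.5236 g/kg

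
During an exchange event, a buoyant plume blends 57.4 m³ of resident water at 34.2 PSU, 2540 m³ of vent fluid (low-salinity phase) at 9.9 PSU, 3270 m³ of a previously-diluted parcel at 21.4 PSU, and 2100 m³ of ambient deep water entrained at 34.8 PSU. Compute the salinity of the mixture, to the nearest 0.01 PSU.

Weighted by volume,
salt = 57.4×34.2 + 2,540×9.9 + 3,270×21.4 + 2,100×34.8 = 1,963.08 + 25,146 + 69,978 + 73,080 = 170,167.08
volume = 57.4 + 2,540 + 3,270 + 2,100 = 7,967.4 m³
S = 170,167.08 / 7,967.4 = 21.3579 PSU

21.36 PSU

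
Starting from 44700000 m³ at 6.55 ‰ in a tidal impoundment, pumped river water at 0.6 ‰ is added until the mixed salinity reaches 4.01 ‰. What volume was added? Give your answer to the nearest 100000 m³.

33300000 m³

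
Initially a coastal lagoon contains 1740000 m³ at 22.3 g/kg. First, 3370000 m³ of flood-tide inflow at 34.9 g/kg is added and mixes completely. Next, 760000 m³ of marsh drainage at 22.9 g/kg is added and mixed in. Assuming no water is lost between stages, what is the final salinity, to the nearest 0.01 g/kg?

29.61 g/kg

Conserving salt mass:
Initial salt = 1,740,000×22.3 = 38,802,000
After stage 1: salt = 38,802,000 + 3,370,000×34.9 = 156,415,000; volume = 5,110,000 m³; S = 30.61 g/kg
After stage 2: salt = 156,415,000 + 760,000×22.9 = 173,819,000; volume = 5,870,000 m³
S = 173,819,000 / 5,870,000 = 29.6114 g/kg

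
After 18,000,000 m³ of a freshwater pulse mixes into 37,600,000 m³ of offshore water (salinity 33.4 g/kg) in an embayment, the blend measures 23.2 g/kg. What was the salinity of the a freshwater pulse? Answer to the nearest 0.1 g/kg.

Salt balance: 37,600,000×33.4 + 18,000,000×S = 55,600,000×23.2
1,255,840,000 + 18,000,000·S = 1,289,920,000
S = (1,289,920,000 − 1,255,840,000) / 18,000,000 = 1.8933 g/kg

1.9 g/kg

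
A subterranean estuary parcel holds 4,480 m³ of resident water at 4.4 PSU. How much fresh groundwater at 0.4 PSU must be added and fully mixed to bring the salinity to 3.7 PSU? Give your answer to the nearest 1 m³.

950 m³

Salt balance: 4,480×4.4 + V×0.4 = (4,480+V)×3.7
19,712 + 0.4V = 16,576 + 3.7V
3,136 = 3.3V
V = 950.3 m³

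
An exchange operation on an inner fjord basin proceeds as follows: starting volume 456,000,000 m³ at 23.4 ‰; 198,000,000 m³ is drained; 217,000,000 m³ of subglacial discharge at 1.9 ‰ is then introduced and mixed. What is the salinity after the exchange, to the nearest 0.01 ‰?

Remaining after removal: 258,000,000 m³ at 23.4 ‰ (salt = 6,037,200,000)
After addition: salt = 6,037,200,000 + 217,000,000×1.9 = 6,449,500,000; volume = 475,000,000 m³
S = 6,449,500,000 / 475,000,000 = 13.5779 ‰

13.58 ‰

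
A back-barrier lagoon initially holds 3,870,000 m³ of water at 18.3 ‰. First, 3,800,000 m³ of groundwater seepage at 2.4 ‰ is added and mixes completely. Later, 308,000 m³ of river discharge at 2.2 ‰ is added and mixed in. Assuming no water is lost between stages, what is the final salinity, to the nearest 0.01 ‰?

Salt balance:
Initial salt = 3,870,000×18.3 = 70,821,000
After stage 1: salt = 70,821,000 + 3,800,000×2.4 = 79,941,000; volume = 7,670,000 m³; S = 10.423 ‰
After stage 2: salt = 79,941,000 + 308,000×2.2 = 80,618,600; volume = 7,978,000 m³
S = 80,618,600 / 7,978,000 = 10.1051 ‰

10.11 ‰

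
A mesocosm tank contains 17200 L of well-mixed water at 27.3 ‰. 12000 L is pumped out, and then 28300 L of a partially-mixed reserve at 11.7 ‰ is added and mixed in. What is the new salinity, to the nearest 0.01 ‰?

Remaining after removal: 5,200 L at 27.3 ‰ (salt = 141,960)
After addition: salt = 141,960 + 28,300×11.7 = 473,070; volume = 33,500 L
S = 473,070 / 33,500 = 14.1215 ‰

14.12 ‰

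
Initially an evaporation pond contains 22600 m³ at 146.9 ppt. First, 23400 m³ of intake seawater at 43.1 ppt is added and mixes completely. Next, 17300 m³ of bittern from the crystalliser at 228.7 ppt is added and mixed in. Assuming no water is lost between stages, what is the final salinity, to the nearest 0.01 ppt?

130.88 ppt

By conservation of dissolved salt,
Initial salt = 22,600×146.9 = 3,319,940
After stage 1: salt = 3,319,940 + 23,400×43.1 = 4,328,480; volume = 46,000 m³; S = 94.097 ppt
After stage 2: salt = 4,328,480 + 17,300×228.7 = 8,284,990; volume = 63,300 m³
S = 8,284,990 / 63,300 = 130.8845 ppt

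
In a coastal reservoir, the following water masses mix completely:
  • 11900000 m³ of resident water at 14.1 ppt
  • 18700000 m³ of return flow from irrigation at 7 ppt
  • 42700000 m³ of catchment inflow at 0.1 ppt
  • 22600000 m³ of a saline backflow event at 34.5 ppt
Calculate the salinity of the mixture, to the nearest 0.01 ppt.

Weighted by volume,
salt = 11,900,000×14.1 + 18,700,000×7 + 42,700,000×0.1 + 22,600,000×34.5 = 167,790,000 + 130,900,000 + 4,270,000 + 779,700,000 = 1,082,660,000
volume = 11,900,000 + 18,700,000 + 42,700,000 + 22,600,000 = 95,900,000 m³
S = 1,082,660,000 / 95,900,000 = 11.2895 ppt

11.29 ppt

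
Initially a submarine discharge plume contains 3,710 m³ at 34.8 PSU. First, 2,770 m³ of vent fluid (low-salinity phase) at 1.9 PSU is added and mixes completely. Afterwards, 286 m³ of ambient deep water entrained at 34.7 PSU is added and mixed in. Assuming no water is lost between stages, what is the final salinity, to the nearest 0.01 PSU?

Conserving salt mass:
Initial salt = 3,710×34.8 = 129,108
After stage 1: salt = 129,108 + 2,770×1.9 = 134,371; volume = 6,480 m³; S = 20.736 PSU
After stage 2: salt = 134,371 + 286×34.7 = 144,295.2; volume = 6,766 m³
S = 144,295.2 / 6,766 = 21.3265 PSU

21.33 PSU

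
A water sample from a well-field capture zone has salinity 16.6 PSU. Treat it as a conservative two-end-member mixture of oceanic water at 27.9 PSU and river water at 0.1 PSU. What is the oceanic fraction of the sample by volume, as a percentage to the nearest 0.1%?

Let g be the oceanic fraction. Salt balance per unit volume:
g×27.9 + (1−g)×0.1 = 16.6
g = (16.6 − 0.1) / (27.9 − 0.1) = 16.5/27.8 = 0.5935

59.4%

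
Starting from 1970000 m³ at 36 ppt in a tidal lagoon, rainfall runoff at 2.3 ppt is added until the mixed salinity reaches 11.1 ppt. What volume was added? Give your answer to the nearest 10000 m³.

5570000 m³

Salt balance: 1,970,000×36 + V×2.3 = (1,970,000+V)×11.1
70,920,000 + 2.3V = 21,867,000 + 11.1V
49,053,000 = 8.8V
V = 5,574,204.55 m³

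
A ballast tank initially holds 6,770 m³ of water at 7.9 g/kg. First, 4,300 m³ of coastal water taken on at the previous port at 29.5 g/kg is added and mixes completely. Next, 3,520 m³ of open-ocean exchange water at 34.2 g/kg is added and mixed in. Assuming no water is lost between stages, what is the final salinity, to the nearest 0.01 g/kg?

Conserving salt mass:
Initial salt = 6,770×7.9 = 53,483
After stage 1: salt = 53,483 + 4,300×29.5 = 180,333; volume = 11,070 m³; S = 16.29 g/kg
After stage 2: salt = 180,333 + 3,520×34.2 = 300,717; volume = 14,590 m³
S = 300,717 / 14,590 = 20.6112 g/kg

20.61 g/kg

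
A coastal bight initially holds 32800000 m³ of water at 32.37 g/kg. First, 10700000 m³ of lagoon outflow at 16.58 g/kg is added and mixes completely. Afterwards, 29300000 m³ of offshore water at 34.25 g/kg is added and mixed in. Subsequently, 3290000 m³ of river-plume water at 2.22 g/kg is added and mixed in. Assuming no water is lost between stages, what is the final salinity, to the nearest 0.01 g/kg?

29.57 g/kg

Total salt / total volume:
Initial salt = 32,800,000×32.37 = 1,061,736,000
After stage 1: salt = 1,061,736,000 + 10,700,000×16.58 = 1,239,142,000; volume = 43,500,000 m³; S = 28.486 g/kg
After stage 2: salt = 1,239,142,000 + 29,300,000×34.25 = 2,242,667,000; volume = 72,800,000 m³; S = 30.806 g/kg
After stage 3: salt = 2,242,667,000 + 3,290,000×2.22 = 2,249,970,800; volume = 76,090,000 m³
S = 2,249,970,800 / 76,090,000 = 29.5699 g/kg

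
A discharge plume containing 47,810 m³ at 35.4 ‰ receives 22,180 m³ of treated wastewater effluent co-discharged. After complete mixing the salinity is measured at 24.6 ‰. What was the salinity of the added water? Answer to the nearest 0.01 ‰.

1.32 ‰

Salt balance: 47,810×35.4 + 22,180×S = 69,990×24.6
1,692,474 + 22,180·S = 1,721,754
S = (1,721,754 − 1,692,474) / 22,180 = 1.3201 ‰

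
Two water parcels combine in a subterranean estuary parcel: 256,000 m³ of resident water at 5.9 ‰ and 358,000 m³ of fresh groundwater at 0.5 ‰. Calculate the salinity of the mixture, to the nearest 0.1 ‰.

Salt balance:
salt = 256,000×5.9 + 358,000×0.5 = 1,510,400 + 179,000 = 1,689,400
volume = 256,000 + 358,000 = 614,000 m³
S = 1,689,400 / 614,000 = 2.751 ‰

2.8 ‰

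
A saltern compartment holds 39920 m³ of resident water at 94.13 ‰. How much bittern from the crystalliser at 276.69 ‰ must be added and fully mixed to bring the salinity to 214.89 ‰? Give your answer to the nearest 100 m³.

78000 m³

Salt balance: 39,920×94.13 + V×276.69 = (39,920+V)×214.89
3,757,669.6 + 276.69V = 8,578,408.8 + 214.89V
4,820,739.2 = 61.8V
V = 78,005.49 m³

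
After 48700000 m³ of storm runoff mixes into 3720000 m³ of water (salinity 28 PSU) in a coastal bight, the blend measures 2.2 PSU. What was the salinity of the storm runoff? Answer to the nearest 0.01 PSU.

Salt balance: 3,720,000×28 + 48,700,000×S = 52,420,000×2.2
104,160,000 + 48,700,000·S = 115,324,000
S = (115,324,000 − 104,160,000) / 48,700,000 = 0.2292 PSU

0.23 PSU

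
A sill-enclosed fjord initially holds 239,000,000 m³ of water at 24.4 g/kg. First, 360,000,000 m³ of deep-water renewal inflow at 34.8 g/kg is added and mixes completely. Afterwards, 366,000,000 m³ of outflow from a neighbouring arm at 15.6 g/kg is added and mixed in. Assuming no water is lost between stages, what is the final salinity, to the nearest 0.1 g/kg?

24.9 g/kg

Weighted by volume,
Initial salt = 239,000,000×24.4 = 5,831,600,000
After stage 1: salt = 5,831,600,000 + 360,000,000×34.8 = 18,359,600,000; volume = 599,000,000 m³; S = 30.65 g/kg
After stage 2: salt = 18,359,600,000 + 366,000,000×15.6 = 24,069,200,000; volume = 965,000,000 m³
S = 24,069,200,000 / 965,000,000 = 24.9422 g/kg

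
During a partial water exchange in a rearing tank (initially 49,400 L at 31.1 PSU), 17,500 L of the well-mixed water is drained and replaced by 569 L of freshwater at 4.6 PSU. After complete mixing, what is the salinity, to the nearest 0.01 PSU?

Remaining after removal: 31,900 L at 31.1 PSU (salt = 992,090)
After addition: salt = 992,090 + 569×4.6 = 994,707.4; volume = 32,469 L
S = 994,707.4 / 32,469 = 30.6356 PSU

30.64 PSU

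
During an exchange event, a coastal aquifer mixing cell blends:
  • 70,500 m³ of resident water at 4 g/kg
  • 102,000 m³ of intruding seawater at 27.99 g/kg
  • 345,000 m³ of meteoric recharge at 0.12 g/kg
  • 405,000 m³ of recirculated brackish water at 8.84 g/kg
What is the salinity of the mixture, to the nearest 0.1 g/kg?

Salt balance:
salt = 70,500×4 + 102,000×27.99 + 345,000×0.12 + 405,000×8.84 = 282,000 + 2,854,980 + 41,400 + 3,580,200 = 6,758,580
volume = 70,500 + 102,000 + 345,000 + 405,000 = 922,500 m³
S = 6,758,580 / 922,500 = 7.326 g/kg

7.3 g/kg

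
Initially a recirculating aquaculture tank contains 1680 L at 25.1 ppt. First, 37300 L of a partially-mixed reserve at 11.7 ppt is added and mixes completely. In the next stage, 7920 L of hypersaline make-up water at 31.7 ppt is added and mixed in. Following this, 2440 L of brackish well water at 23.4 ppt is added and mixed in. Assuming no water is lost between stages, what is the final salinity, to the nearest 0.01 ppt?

15.95 ppt

Salt balance:
Initial salt = 1,680×25.1 = 42,168
After stage 1: salt = 42,168 + 37,300×11.7 = 478,578; volume = 38,980 L; S = 12.278 ppt
After stage 2: salt = 478,578 + 7,920×31.7 = 729,642; volume = 46,900 L; S = 15.557 ppt
After stage 3: salt = 729,642 + 2,440×23.4 = 786,738; volume = 49,340 L
S = 786,738 / 49,340 = 15.9452 ppt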